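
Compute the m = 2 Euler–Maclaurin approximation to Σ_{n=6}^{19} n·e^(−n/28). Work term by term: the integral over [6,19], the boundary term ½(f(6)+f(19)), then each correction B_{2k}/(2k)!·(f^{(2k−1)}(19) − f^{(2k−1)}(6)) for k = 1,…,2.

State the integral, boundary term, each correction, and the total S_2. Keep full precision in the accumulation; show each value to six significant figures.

∫_6^19 x·e^(−x/28) dx evaluates to 100.715.
Endpoint term: (f(6) + f(19))/2 = (4.84271 + 9.63948)/2 = 7.24110.
So far: 107.956.
Order-1 term: 1/12 · (0.163074 − 0.634164) = -0.0392575.
Running total after k=1: 107.917.
Order-2 term: −1/720 · (0.00150224 − 0.00286786) = 1.89669e-06.

S_2 ≈ 107.917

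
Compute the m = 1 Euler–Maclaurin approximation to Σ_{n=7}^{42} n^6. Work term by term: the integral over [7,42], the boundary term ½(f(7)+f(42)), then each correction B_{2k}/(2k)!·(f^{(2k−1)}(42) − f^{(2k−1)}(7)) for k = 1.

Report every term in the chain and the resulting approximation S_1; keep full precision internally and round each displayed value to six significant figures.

∫_7^42 x^6 dx evaluates to 3.29341e+10.
Endpoint term: (f(7) + f(42))/2 = (117649 + 5.48903e+09)/2 = 2.74457e+09.
So far: 3.56786e+10.
Order-1 term: 1/12 · (7.84147e+08 − 100842) = 6.53372e+07.

S_1 ≈ 3.57440e+10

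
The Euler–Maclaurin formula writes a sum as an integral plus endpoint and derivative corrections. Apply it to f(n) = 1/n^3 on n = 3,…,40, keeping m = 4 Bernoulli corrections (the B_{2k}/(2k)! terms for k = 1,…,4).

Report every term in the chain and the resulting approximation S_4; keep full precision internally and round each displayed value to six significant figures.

The integral term ∫_3^40 1/x^3 dx = 0.0552431.
Boundary: ½(f(3) + f(40)) = ½(0.0370370 + 1.56250e-05) = 0.0185263.
Integral + boundary = 0.0737694.
Order-1 term: 1/12 · (-1.17187e-06 − (-0.0370370)) = 0.00308632.
Partial sum through k=1: 0.0768557.
Order-2 term: −1/720 · (-1.46484e-08 − (-0.0823045)) = -0.000114312.
Partial sum through k=2: 0.0767414.
Order-3 term: 1/30240 · (-3.84521e-10 − (-0.384088)) = 1.27013e-05.
Partial sum through k=3: 0.0767541.
Order-4 term: −1/1209600 · (-1.73035e-11 − (-3.07270)) = -2.54026e-06.

S_4 ≈ 0.0767516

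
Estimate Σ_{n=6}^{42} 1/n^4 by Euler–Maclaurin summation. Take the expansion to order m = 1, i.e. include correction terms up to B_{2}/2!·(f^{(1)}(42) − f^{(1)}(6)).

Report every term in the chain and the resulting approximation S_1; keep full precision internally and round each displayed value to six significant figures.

S_1 ≈ 0.00196754

∫_6^42 1/x^4 dx evaluates to 0.00153871.
½[f(6) + f(42)] = ½[0.000771605 + 3.21368e-07] = 0.000385963.
Running total after boundary: 0.00192467.
k=1: B_{2}/(2)! × [f^{(1)}(42) − f^{(1)}(6)] = 1/12 × (-3.06065e-08 − (-0.000514403)) = 4.28644e-05.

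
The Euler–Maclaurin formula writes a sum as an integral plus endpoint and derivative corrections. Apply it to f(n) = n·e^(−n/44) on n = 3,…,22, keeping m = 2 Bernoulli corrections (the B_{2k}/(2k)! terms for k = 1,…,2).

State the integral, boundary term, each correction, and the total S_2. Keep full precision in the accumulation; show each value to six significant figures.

S_2 ≈ 178.360

∫_3^22 x·e^(−x/44) dx evaluates to 170.334.
Endpoint term: (f(3) + f(22))/2 = (2.80227 + 13.3437)/2 = 8.07297.
So far: 178.407.
Order-1 term: 1/12 · (0.303265 − 0.870403) = -0.0472614.
After k=1: 178.360.
Order-2 term: −1/720 · (0.000783227 − 0.00141456) = 8.76849e-07.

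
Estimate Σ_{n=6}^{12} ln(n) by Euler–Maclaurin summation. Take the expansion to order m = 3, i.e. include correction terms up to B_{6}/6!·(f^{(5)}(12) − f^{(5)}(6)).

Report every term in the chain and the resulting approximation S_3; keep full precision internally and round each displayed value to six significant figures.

S_3 ≈ 15.1997

∫_6^12 ln(x) dx evaluates to 13.0683.
Endpoint term: (f(6) + f(12))/2 = (1.79176 + 2.48491)/2 = 2.13833.
So far: 15.2067.
k=1: B_{2}/(2)! × [f^{(1)}(12) − f^{(1)}(6)] = 1/12 × (0.0833333 − 0.166667) = -0.00694444.
Running total after k=1: 15.1997.
k=2: B_{4}/(4)! × [f^{(3)}(12) − f^{(3)}(6)] = −1/720 × (0.00115741 − 0.00925926) = 1.12526e-05.
Running total after k=2: 15.1997.
k=3: B_{6}/(6)! × [f^{(5)}(12) − f^{(5)}(6)] = 1/30240 × (9.64506e-05 − 0.00308642) = -9.88746e-08.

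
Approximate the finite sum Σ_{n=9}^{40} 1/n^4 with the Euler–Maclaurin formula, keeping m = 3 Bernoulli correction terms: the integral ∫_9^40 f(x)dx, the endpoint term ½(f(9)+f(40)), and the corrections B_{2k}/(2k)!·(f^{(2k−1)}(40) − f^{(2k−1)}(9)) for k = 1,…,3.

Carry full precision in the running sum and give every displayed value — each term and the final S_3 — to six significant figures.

S_3 ≈ 0.000534050

Integral: ∫_9^40 1/x^4 dx = 0.000452039.
½[f(9) + f(40)] = ½[0.000152416 + 3.90625e-07] = 7.64032e-05.
Running total after boundary: 0.000528442.
Correction k=1: B_{2}/2! · (f^{(1)}(40) − f^{(1)}(9)) = 1/12 · (-3.90625e-08 − (-6.77404e-05)) = 5.64177e-06.
Running total after k=1: 0.000534084.
Correction k=2: B_{4}/4! · (f^{(3)}(40) − f^{(3)}(9)) = −1/720 · (-7.32422e-10 − (-2.50890e-05)) = -3.48448e-08.
Running total after k=2: 0.000534049.
Correction k=3: B_{6}/6! · (f^{(5)}(40) − f^{(5)}(9)) = 1/30240 · (-2.56348e-11 − (-1.73455e-05)) = 5.73594e-10.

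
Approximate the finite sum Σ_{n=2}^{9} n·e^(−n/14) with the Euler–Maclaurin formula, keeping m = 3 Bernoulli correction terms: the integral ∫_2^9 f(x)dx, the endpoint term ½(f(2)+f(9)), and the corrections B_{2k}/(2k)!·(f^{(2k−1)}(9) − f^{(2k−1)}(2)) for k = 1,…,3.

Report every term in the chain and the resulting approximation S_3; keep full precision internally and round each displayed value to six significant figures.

S_3 ≈ 28.0636

Integral: ∫_2^9 x·e^(−x/14) dx = 24.8769.
Endpoint term: (f(2) + f(9))/2 = (1.73376 + 4.73209)/2 = 3.23292.
So far: 28.1098.
k=1: B_{2}/(2)! × [f^{(1)}(9) − f^{(1)}(2)] = 1/12 × (0.187781 − 0.743038) = -0.0462714.
Running total after k=1: 28.0636.
k=2: B_{4}/(4)! × [f^{(3)}(9) − f^{(3)}(2)] = −1/720 × (0.00632325 − 0.0126367) = 8.76868e-06.
Running total after k=2: 28.0636.
k=3: B_{6}/(6)! × [f^{(5)}(9) − f^{(5)}(2)] = 1/30240 × (5.96349e-05 − 0.000109604) = -1.65242e-09.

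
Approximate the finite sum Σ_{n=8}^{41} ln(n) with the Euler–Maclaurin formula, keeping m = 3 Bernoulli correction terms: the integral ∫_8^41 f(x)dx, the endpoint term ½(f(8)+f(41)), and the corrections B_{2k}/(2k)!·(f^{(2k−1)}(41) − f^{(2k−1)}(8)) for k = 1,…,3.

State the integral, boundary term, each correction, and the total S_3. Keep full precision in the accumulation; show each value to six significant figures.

S_3 ≈ 105.509

The integral term ∫_8^41 ln(x) dx = 102.621.
½[f(8) + f(41)] = ½[2.07944 + 3.71357] = 2.89651.
So far: 105.517.
Correction k=1: B_{2}/2! · (f^{(1)}(41) − f^{(1)}(8)) = 1/12 · (0.0243902 − 0.125000) = -0.00838415.
Running total after k=1: 105.509.
Correction k=2: B_{4}/4! · (f^{(3)}(41) − f^{(3)}(8)) = −1/720 · (2.90187e-05 − 0.00390625) = 5.38504e-06.
Running total after k=2: 105.509.
Correction k=3: B_{6}/6! · (f^{(5)}(41) − f^{(5)}(8)) = 1/30240 · (2.07153e-07 − 0.000732422) = -2.42134e-08.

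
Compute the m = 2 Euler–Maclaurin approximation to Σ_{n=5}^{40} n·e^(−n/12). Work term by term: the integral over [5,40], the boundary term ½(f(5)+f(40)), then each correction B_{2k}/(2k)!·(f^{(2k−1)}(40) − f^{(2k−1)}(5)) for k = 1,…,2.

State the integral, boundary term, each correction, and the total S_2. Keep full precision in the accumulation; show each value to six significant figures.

∫_5^40 x·e^(−x/12) dx evaluates to 112.225.
Endpoint term: (f(5) + f(40))/2 = (3.29620 + 1.42696)/2 = 2.36158.
Running total after boundary: 114.586.
Order-1 term: 1/12 · (-0.0832393 − 0.384557) = -0.0389830.
Running total after k=1: 114.547.
Order-2 term: −1/720 · (-8.25787e-05 − 0.0118267) = 1.65406e-05.

S_2 ≈ 114.547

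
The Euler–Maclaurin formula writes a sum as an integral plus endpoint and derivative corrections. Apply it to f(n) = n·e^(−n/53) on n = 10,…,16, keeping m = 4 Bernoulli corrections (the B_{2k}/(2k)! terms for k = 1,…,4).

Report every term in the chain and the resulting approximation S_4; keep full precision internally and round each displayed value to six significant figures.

Integral: ∫_10^16 x·e^(−x/53) dx = 60.8004.
Endpoint term: (f(10) + f(16))/2 = (8.28052 + 11.8307)/2 = 10.0556.
Integral + boundary = 70.8561.
Correction k=1: B_{2}/2! · (f^{(1)}(16) − f^{(1)}(10)) = 1/12 · (0.516200 − 0.671816) = -0.0129680.
After k=1: 70.8431.
Correction k=2: B_{4}/4! · (f^{(3)}(16) − f^{(3)}(10)) = −1/720 · (0.000710233 − 0.000828736) = 1.64588e-07.
After k=2: 70.8431.
Correction k=3: B_{6}/6! · (f^{(5)}(16) − f^{(5)}(10)) = 1/30240 · (4.40263e-07 − 5.04915e-07) = -2.13797e-12.
After k=3: 70.8431.
Correction k=4: B_{8}/8! · (f^{(7)}(16) − f^{(7)}(10)) = −1/1209600 · (2.23455e-10 − 2.54468e-10) = 2.56396e-17.

S_4 ≈ 70.8431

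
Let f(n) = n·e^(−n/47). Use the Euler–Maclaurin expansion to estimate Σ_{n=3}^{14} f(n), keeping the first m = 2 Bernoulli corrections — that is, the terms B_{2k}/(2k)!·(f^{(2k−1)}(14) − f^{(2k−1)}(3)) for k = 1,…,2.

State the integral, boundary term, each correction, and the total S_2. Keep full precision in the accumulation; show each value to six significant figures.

S_2 ≈ 82.8116

The integral term ∫_3^14 x·e^(−x/47) dx = 76.2373.
½[f(3) + f(14)] = ½[2.81449 + 10.3935] = 6.60402.
Running total after boundary: 82.8414.
k=1: B_{2}/(2)! × [f^{(1)}(14) − f^{(1)}(3)] = 1/12 × (0.521257 − 0.878282) = -0.0297521.
Running total after k=1: 82.8116.
k=2: B_{4}/(4)! × [f^{(3)}(14) − f^{(3)}(3)] = −1/720 × (0.000908125 − 0.00124699) = 4.70652e-07.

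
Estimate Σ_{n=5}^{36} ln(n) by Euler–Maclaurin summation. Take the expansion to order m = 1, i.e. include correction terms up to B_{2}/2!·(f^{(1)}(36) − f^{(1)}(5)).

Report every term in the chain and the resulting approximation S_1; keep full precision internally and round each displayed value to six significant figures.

S_1 ≈ 92.5416

∫_5^36 ln(x) dx evaluates to 89.9595.
Boundary: ½(f(5) + f(36)) = ½(1.60944 + 3.58352) = 2.59648.
So far: 92.5560.
Order-1 term: 1/12 · (0.0277778 − 0.200000) = -0.0143519.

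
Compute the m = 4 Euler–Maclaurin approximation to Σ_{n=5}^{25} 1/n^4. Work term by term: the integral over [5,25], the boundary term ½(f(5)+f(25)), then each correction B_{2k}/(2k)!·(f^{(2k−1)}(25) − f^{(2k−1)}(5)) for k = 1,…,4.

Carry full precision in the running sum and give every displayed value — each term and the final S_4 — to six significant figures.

S_4 ≈ 0.00355122

The integral term ∫_5^25 1/x^4 dx = 0.00264533.
Endpoint term: (f(5) + f(25))/2 = (0.00160000 + 2.56000e-06)/2 = 0.000801280.
Running total after boundary: 0.00344661.
Correction k=1: B_{2}/2! · (f^{(1)}(25) − f^{(1)}(5)) = 1/12 · (-4.09600e-07 − (-0.00128000)) = 0.000106633.
Partial sum through k=1: 0.00355325.
Correction k=2: B_{4}/4! · (f^{(3)}(25) − f^{(3)}(5)) = −1/720 · (-1.96608e-08 − (-0.00153600)) = -2.13331e-06.
Partial sum through k=2: 0.00355111.
Correction k=3: B_{6}/6! · (f^{(5)}(25) − f^{(5)}(5)) = 1/30240 · (-1.76161e-09 − (-0.00344064)) = 1.13778e-07.
Partial sum through k=3: 0.00355123.
Correction k=4: B_{8}/8! · (f^{(7)}(25) − f^{(7)}(5)) = −1/1209600 · (-2.53672e-10 − (-0.0123863)) = -1.02400e-08.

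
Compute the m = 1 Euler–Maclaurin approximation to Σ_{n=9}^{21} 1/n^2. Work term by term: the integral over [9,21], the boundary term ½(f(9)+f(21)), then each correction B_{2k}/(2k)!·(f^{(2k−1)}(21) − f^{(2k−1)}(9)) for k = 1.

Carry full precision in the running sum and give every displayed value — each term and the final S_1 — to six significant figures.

S_1 ≈ 0.0710093

∫_9^21 1/x^2 dx evaluates to 0.0634921.
½[f(9) + f(21)] = ½[0.0123457 + 0.00226757] = 0.00730663.
So far: 0.0707987.
Correction k=1: B_{2}/2! · (f^{(1)}(21) − f^{(1)}(9)) = 1/12 · (-0.000215959 − (-0.00274348)) = 0.000210627.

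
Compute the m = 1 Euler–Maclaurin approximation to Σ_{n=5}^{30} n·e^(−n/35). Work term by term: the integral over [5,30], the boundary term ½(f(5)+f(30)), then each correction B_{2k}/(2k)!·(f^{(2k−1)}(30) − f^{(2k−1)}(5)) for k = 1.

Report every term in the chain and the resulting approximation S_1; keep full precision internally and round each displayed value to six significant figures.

S_1 ≈ 256.657

∫_5^30 x·e^(−x/35) dx evaluates to 248.181.
Boundary: ½(f(5) + f(30)) = ½(4.33439 + 12.7312) = 8.53279.
Running total after boundary: 256.714.
k=1: B_{2}/(2)! × [f^{(1)}(30) − f^{(1)}(5)] = 1/12 × (0.0606247 − 0.743038) = -0.0568678.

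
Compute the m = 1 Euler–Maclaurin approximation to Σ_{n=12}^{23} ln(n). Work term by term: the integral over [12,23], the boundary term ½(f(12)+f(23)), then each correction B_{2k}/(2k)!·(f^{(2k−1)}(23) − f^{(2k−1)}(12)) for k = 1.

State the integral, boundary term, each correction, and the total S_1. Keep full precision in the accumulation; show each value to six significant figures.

The integral term ∫_12^23 ln(x) dx = 31.2975.
½[f(12) + f(23)] = ½[2.48491 + 3.13549] = 2.81020.
So far: 34.1077.
k=1: B_{2}/(2)! × [f^{(1)}(23) − f^{(1)}(12)] = 1/12 × (0.0434783 − 0.0833333) = -0.00332126.

S_1 ≈ 34.1044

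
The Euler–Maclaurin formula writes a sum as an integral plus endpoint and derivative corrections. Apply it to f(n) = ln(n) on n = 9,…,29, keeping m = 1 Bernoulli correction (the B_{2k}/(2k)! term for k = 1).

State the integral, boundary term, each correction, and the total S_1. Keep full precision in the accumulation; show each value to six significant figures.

S_1 ≈ 60.6524

The integral term ∫_9^29 ln(x) dx = 57.8766.
Boundary: ½(f(9) + f(29)) = ½(2.19722 + 3.36730) = 2.78226.
So far: 60.6588.
k=1: B_{2}/(2)! × [f^{(1)}(29) − f^{(1)}(9)] = 1/12 × (0.0344828 − 0.111111) = -0.00638570.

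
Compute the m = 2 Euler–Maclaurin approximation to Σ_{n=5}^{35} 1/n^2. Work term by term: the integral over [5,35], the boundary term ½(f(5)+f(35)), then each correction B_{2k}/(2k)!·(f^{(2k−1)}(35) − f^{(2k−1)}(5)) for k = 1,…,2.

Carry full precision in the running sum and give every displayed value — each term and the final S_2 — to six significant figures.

∫_5^35 1/x^2 dx evaluates to 0.171429.
Endpoint term: (f(5) + f(35))/2 = (0.0400000 + 0.000816327)/2 = 0.0204082.
Running total after boundary: 0.191837.
Correction k=1: B_{2}/2! · (f^{(1)}(35) − f^{(1)}(5)) = 1/12 · (-4.66472e-05 − (-0.0160000)) = 0.00132945.
Partial sum through k=1: 0.193166.
Correction k=2: B_{4}/4! · (f^{(3)}(35) − f^{(3)}(5)) = −1/720 · (-4.56952e-07 − (-0.00768000)) = -1.06660e-05.

S_2 ≈ 0.193156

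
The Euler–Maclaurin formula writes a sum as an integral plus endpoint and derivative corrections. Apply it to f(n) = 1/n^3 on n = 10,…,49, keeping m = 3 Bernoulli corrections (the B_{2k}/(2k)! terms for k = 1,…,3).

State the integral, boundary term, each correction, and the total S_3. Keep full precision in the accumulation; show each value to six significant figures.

S_3 ≈ 0.00532088

The integral term ∫_10^49 1/x^3 dx = 0.00479175.
Boundary: ½(f(10) + f(49)) = ½(0.00100000 + 8.49986e-06) = 0.000504250.
Running total after boundary: 0.00529600.
Order-1 term: 1/12 · (-5.20400e-07 − (-0.000300000)) = 2.49566e-05.
Running total after k=1: 0.00532096.
Order-2 term: −1/720 · (-4.33486e-09 − (-6.00000e-05)) = -8.33273e-08.
Running total after k=2: 0.00532088.
Order-3 term: 1/30240 · (-7.58284e-11 − (-2.52000e-05)) = 8.33331e-10.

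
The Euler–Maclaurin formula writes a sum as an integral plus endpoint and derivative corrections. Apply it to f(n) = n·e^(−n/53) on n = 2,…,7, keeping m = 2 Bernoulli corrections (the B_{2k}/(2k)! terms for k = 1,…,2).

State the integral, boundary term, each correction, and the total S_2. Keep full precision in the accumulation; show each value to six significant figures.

Integral: ∫_2^7 x·e^(−x/53) dx = 20.4956.
½[f(2) + f(7)] = ½[1.92593 + 6.13392] = 4.02993.
Integral + boundary = 24.5255.
Correction k=1: B_{2}/2! · (f^{(1)}(7) − f^{(1)}(2)) = 1/12 · (0.760540 − 0.926629) = -0.0138407.
Partial sum through k=1: 24.5116.
Correction k=2: B_{4}/4! · (f^{(3)}(7) − f^{(3)}(2)) = −1/720 · (0.000894657 − 0.00101551) = 1.67850e-07.

S_2 ≈ 24.5116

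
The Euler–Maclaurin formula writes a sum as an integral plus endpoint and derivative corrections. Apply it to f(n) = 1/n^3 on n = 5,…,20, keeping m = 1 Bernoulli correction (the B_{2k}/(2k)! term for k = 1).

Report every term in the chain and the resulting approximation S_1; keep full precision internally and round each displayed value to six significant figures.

S_1 ≈ 0.0232109

Integral: ∫_5^20 1/x^3 dx = 0.0187500.
½[f(5) + f(20)] = ½[0.00800000 + 0.000125000] = 0.00406250.
Integral + boundary = 0.0228125.
k=1: B_{2}/(2)! × [f^{(1)}(20) − f^{(1)}(5)] = 1/12 × (-1.87500e-05 − (-0.00480000)) = 0.000398437.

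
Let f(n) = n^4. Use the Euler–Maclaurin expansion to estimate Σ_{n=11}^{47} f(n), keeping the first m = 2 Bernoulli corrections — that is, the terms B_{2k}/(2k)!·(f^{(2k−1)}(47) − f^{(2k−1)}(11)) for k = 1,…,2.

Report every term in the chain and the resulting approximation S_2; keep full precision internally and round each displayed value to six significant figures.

Integral: ∫_11^47 x^4 dx = 4.58368e+07.
Boundary: ½(f(11) + f(47)) = ½(14641.0 + 4.87968e+06) = 2.44716e+06.
Running total after boundary: 4.82840e+07.
k=1: B_{2}/(2)! × [f^{(1)}(47) − f^{(1)}(11)] = 1/12 × (415292 − 5324.00) = 34164.0.
After k=1: 4.83181e+07.
k=2: B_{4}/(4)! × [f^{(3)}(47) − f^{(3)}(11)] = −1/720 × (1128.00 − 264.000) = -1.20000.

S_2 ≈ 4.83181e+07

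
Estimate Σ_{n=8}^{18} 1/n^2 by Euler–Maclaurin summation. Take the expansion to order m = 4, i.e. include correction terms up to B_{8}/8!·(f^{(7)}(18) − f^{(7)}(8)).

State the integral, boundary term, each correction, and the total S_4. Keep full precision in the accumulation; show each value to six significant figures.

S_4 ≈ 0.0790961

Integral: ∫_8^18 1/x^2 dx = 0.0694444.
Boundary: ½(f(8) + f(18)) = ½(0.0156250 + 0.00308642) = 0.00935571.
Running total after boundary: 0.0788002.
k=1: B_{2}/(2)! × [f^{(1)}(18) − f^{(1)}(8)] = 1/12 × (-0.000342936 − (-0.00390625)) = 0.000296943.
Partial sum through k=1: 0.0790971.
k=2: B_{4}/(4)! × [f^{(3)}(18) − f^{(3)}(8)] = −1/720 × (-1.27013e-05 − (-0.000732422)) = -9.99612e-07.
Partial sum through k=2: 0.0790961.
k=3: B_{6}/(6)! × [f^{(5)}(18) − f^{(5)}(8)] = 1/30240 × (-1.17605e-06 − (-0.000343323)) = 1.13144e-08.
Partial sum through k=3: 0.0790961.
k=4: B_{8}/(8)! × [f^{(7)}(18) − f^{(7)}(8)] = −1/1209600 × (-2.03268e-07 − (-0.000300407)) = -2.48185e-10.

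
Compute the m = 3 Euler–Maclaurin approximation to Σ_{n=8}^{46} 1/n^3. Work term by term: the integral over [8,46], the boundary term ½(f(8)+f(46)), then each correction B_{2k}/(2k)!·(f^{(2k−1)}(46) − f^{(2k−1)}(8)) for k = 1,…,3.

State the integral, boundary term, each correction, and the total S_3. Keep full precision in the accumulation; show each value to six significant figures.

The integral term ∫_8^46 1/x^3 dx = 0.00757621.
Boundary: ½(f(8) + f(46)) = ½(0.00195312 + 1.02737e-05) = 0.000981699.
So far: 0.00855790.
k=1: B_{2}/(2)! × [f^{(1)}(46) − f^{(1)}(8)] = 1/12 × (-6.70023e-07 − (-0.000732422)) = 6.09793e-05.
Running total after k=1: 0.00861888.
k=2: B_{4}/(4)! × [f^{(3)}(46) − f^{(3)}(8)] = −1/720 × (-6.33292e-09 − (-0.000228882)) = -3.17883e-07.
Running total after k=2: 0.00861857.
k=3: B_{6}/(6)! × [f^{(5)}(46) − f^{(5)}(8)] = 1/30240 × (-1.25701e-10 − (-0.000150204)) = 4.96705e-09.

S_3 ≈ 0.00861857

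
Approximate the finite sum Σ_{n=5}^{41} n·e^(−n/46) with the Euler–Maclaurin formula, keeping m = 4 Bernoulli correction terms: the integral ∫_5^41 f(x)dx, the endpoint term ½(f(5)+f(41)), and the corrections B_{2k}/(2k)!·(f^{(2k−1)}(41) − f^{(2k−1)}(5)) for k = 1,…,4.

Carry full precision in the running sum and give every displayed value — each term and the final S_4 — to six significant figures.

∫_5^41 x·e^(−x/46) dx evaluates to 463.068.
½[f(5) + f(41)] = ½[4.48502 + 16.8149] = 10.6500.
Running total after boundary: 473.718.
Order-1 term: 1/12 · (0.0445783 − 0.799503) = -0.0629104.
After k=1: 473.655.
Order-2 term: −1/720 · (0.000408705 − 0.00122567) = 1.13467e-06.
After k=2: 473.655.
Order-3 term: 1/30240 · (3.76343e-07 − 9.79913e-07) = -1.99593e-11.
After k=3: 473.655.
Order-4 term: −1/1209600 · (2.64431e-10 − 6.52452e-10) = 3.20784e-16.

S_4 ≈ 473.655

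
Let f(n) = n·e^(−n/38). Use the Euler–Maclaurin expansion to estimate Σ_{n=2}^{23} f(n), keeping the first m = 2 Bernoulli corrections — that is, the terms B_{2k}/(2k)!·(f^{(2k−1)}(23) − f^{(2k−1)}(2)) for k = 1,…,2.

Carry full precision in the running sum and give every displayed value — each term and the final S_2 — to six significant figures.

S_2 ≈ 183.771

The integral term ∫_2^23 x·e^(−x/38) dx = 176.601.
Endpoint term: (f(2) + f(23))/2 = (1.89746 + 12.5564)/2 = 7.22693.
Running total after boundary: 183.828.
k=1: B_{2}/(2)! × [f^{(1)}(23) − f^{(1)}(2)] = 1/12 × (0.215499 − 0.898796) = -0.0569414.
After k=1: 183.771.
k=2: B_{4}/(4)! × [f^{(3)}(23) − f^{(3)}(2)] = −1/720 × (0.000905374 − 0.00193646) = 1.43207e-06.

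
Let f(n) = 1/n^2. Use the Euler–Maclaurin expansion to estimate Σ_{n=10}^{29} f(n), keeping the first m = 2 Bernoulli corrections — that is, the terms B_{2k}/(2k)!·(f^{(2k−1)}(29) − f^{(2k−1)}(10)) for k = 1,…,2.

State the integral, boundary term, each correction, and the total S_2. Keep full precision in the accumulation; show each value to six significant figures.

S_2 ≈ 0.0712713

The integral term ∫_10^29 1/x^2 dx = 0.0655172.
Boundary: ½(f(10) + f(29)) = ½(0.0100000 + 0.00118906) = 0.00559453.
Integral + boundary = 0.0711118.
Order-1 term: 1/12 · (-8.20042e-05 − (-0.00200000)) = 0.000159833.
After k=1: 0.0712716.
Order-2 term: −1/720 · (-1.17010e-06 − (-0.000240000)) = -3.31708e-07.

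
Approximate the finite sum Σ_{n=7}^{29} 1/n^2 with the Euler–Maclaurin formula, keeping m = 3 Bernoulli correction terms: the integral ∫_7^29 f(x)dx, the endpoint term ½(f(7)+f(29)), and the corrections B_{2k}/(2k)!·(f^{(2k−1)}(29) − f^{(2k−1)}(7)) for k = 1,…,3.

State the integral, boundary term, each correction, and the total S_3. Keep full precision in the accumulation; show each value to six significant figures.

S_3 ≈ 0.119650

Integral: ∫_7^29 1/x^2 dx = 0.108374.
Boundary: ½(f(7) + f(29)) = ½(0.0204082 + 0.00118906) = 0.0107986.
Running total after boundary: 0.119173.
Order-1 term: 1/12 · (-8.20042e-05 − (-0.00583090)) = 0.000479075.
Running total after k=1: 0.119652.
Order-2 term: −1/720 · (-1.17010e-06 − (-0.00142798)) = -1.98168e-06.
Running total after k=2: 0.119650.
Order-3 term: 1/30240 · (-4.17394e-08 − (-0.000874271)) = 2.89097e-08.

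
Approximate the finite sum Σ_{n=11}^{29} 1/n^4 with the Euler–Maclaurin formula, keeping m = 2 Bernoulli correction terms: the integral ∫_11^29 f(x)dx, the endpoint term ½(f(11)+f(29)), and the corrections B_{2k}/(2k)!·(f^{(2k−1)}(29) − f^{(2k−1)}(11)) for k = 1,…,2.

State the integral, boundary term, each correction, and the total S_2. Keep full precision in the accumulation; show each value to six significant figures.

The integral term ∫_11^29 1/x^4 dx = 0.000236771.
Endpoint term: (f(11) + f(29))/2 = (6.83013e-05 + 1.41387e-06)/2 = 3.48576e-05.
Integral + boundary = 0.000271629.
k=1: B_{2}/(2)! × [f^{(1)}(29) − f^{(1)}(11)] = 1/12 × (-1.95016e-07 − (-2.48369e-05)) = 2.05349e-06.
After k=1: 0.000273682.
k=2: B_{4}/(4)! × [f^{(3)}(29) − f^{(3)}(11)] = −1/720 × (-6.95657e-09 − (-6.15790e-06)) = -8.54297e-09.

S_2 ≈ 0.000273673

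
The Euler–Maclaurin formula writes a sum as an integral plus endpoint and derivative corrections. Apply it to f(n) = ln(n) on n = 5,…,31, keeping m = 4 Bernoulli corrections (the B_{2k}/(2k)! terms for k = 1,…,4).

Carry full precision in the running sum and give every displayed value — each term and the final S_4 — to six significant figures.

S_4 ≈ 74.9142

The integral term ∫_5^31 ln(x) dx = 72.4064.
½[f(5) + f(31)] = ½[1.60944 + 3.43399] = 2.52171.
So far: 74.9281.
k=1: B_{2}/(2)! × [f^{(1)}(31) − f^{(1)}(5)] = 1/12 × (0.0322581 − 0.200000) = -0.0139785.
Partial sum through k=1: 74.9141.
k=2: B_{4}/(4)! × [f^{(3)}(31) − f^{(3)}(5)] = −1/720 × (6.71344e-05 − 0.0160000) = 2.21290e-05.
Partial sum through k=2: 74.9142.
k=3: B_{6}/(6)! × [f^{(5)}(31) − f^{(5)}(5)] = 1/30240 × (8.38306e-07 − 0.00768000) = -2.53941e-07.
Partial sum through k=3: 74.9142.
k=4: B_{8}/(8)! × [f^{(7)}(31) − f^{(7)}(5)] = −1/1209600 × (2.61698e-08 − 0.00921600) = 7.61903e-09.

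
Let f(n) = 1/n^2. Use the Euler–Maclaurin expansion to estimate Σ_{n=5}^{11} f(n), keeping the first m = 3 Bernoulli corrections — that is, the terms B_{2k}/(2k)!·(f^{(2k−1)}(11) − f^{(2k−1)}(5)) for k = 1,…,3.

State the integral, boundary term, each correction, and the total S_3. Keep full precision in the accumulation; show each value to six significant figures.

S_3 ≈ 0.134421

∫_5^11 1/x^2 dx evaluates to 0.109091.
½[f(5) + f(11)] = ½[0.0400000 + 0.00826446] = 0.0241322.
Integral + boundary = 0.133223.
Correction k=1: B_{2}/2! · (f^{(1)}(11) − f^{(1)}(5)) = 1/12 · (-0.00150263 − (-0.0160000)) = 0.00120811.
After k=1: 0.134431.
Correction k=2: B_{4}/4! · (f^{(3)}(11) − f^{(3)}(5)) = −1/720 · (-0.000149021 − (-0.00768000)) = -1.04597e-05.
After k=2: 0.134421.
Correction k=3: B_{6}/6! · (f^{(5)}(11) − f^{(5)}(5)) = 1/30240 · (-3.69474e-05 − (-0.00921600)) = 3.03540e-07.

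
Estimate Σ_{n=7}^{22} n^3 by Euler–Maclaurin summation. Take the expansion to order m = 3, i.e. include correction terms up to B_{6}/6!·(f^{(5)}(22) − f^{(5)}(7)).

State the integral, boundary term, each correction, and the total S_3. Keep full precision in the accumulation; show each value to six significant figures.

S_3 ≈ 63568.0

The integral term ∫_7^22 x^3 dx = 57963.8.
Boundary: ½(f(7) + f(22)) = ½(343.000 + 10648.0) = 5495.50.
Integral + boundary = 63459.2.
Order-1 term: 1/12 · (1452.00 − 147.000) = 108.750.
Running total after k=1: 63568.0.
Order-2 term: −1/720 · (6.00000 − 6.00000) = 0.00000.
Running total after k=2: 63568.0.
Order-3 term: 1/30240 · (0.00000 − 0.00000) = 0.00000.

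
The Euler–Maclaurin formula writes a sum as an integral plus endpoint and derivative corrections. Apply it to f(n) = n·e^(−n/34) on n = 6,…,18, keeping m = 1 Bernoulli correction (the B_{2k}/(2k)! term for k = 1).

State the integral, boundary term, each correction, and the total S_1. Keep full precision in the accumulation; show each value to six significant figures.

The integral term ∫_6^18 x·e^(−x/34) dx = 98.7180.
½[f(6) + f(18)] = ½[5.02934 + 10.6011] = 7.81523.
So far: 106.533.
k=1: B_{2}/(2)! × [f^{(1)}(18) − f^{(1)}(6)] = 1/12 × (0.277154 − 0.690302) = -0.0344290.

S_1 ≈ 106.499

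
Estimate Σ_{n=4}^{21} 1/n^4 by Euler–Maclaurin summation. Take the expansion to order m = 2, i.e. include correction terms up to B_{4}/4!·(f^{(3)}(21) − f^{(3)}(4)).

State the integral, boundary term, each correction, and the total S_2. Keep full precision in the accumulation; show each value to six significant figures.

S_2 ≈ 0.00744330

The integral term ∫_4^21 1/x^4 dx = 0.00517234.
Endpoint term: (f(4) + f(21))/2 = (0.00390625 + 5.14189e-06)/2 = 0.00195570.
So far: 0.00712804.
k=1: B_{2}/(2)! × [f^{(1)}(21) − f^{(1)}(4)] = 1/12 × (-9.79408e-07 − (-0.00390625)) = 0.000325439.
Partial sum through k=1: 0.00745348.
k=2: B_{4}/(4)! × [f^{(3)}(21) − f^{(3)}(4)] = −1/720 × (-6.66264e-08 − (-0.00732422)) = -1.01724e-05.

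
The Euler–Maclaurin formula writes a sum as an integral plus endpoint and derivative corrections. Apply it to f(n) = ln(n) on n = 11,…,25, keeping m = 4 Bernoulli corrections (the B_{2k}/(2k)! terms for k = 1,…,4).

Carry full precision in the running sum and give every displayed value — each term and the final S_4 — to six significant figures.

S_4 ≈ 42.8992

Integral: ∫_11^25 ln(x) dx = 40.0950.
Boundary: ½(f(11) + f(25)) = ½(2.39790 + 3.21888) = 2.80839.
Running total after boundary: 42.9034.
k=1: B_{2}/(2)! × [f^{(1)}(25) − f^{(1)}(11)] = 1/12 × (0.0400000 − 0.0909091) = -0.00424242.
After k=1: 42.8992.
k=2: B_{4}/(4)! × [f^{(3)}(25) − f^{(3)}(11)] = −1/720 × (0.000128000 − 0.00150263) = 1.90921e-06.
After k=2: 42.8992.
k=3: B_{6}/(6)! × [f^{(5)}(25) − f^{(5)}(11)] = 1/30240 × (2.45760e-06 − 0.000149021) = -4.84668e-09.
After k=3: 42.8992.
k=4: B_{8}/(8)! × [f^{(7)}(25) − f^{(7)}(11)] = −1/1209600 × (1.17965e-07 − 3.69474e-05) = 3.04476e-11.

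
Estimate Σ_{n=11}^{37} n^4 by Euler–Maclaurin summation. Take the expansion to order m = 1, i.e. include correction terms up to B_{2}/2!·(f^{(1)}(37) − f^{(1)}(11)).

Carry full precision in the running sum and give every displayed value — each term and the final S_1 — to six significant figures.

S_1 ≈ 1.47974e+07

∫_11^37 x^4 dx evaluates to 1.38366e+07.
Endpoint term: (f(11) + f(37))/2 = (14641.0 + 1.87416e+06)/2 = 944401.
So far: 1.47810e+07.
Correction k=1: B_{2}/2! · (f^{(1)}(37) − f^{(1)}(11)) = 1/12 · (202612 − 5324.00) = 16440.7.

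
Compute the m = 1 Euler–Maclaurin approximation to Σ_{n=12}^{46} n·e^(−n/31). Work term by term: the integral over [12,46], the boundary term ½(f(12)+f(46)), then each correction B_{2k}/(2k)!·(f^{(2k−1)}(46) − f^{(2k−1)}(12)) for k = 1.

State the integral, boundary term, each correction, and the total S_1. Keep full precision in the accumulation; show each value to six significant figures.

S_1 ≈ 373.115

∫_12^46 x·e^(−x/31) dx evaluates to 363.869.
½[f(12) + f(46)] = ½[8.14830 + 10.4309] = 9.28959.
Integral + boundary = 373.159.
k=1: B_{2}/(2)! × [f^{(1)}(46) − f^{(1)}(12)] = 1/12 × (-0.109722 − 0.416177) = -0.0438249.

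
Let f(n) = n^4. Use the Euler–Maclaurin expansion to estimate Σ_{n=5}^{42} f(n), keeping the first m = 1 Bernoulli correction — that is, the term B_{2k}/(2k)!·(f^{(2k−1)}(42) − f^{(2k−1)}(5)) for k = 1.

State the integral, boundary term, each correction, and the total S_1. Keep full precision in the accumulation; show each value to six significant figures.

S_1 ≈ 2.77184e+07

The integral term ∫_5^42 x^4 dx = 2.61376e+07.
½[f(5) + f(42)] = ½[625.000 + 3.11170e+06] = 1.55616e+06.
Running total after boundary: 2.76938e+07.
k=1: B_{2}/(2)! × [f^{(1)}(42) − f^{(1)}(5)] = 1/12 × (296352 − 500.000) = 24654.3.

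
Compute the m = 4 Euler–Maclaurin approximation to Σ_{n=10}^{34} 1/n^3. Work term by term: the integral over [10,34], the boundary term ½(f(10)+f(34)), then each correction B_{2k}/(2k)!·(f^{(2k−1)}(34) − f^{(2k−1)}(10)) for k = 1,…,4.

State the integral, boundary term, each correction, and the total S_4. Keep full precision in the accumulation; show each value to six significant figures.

The integral term ∫_10^34 1/x^3 dx = 0.00456747.
Endpoint term: (f(10) + f(34))/2 = (0.00100000 + 2.54427e-05)/2 = 0.000512721.
Integral + boundary = 0.00508020.
Correction k=1: B_{2}/2! · (f^{(1)}(34) − f^{(1)}(10)) = 1/12 · (-2.24494e-06 − (-0.000300000)) = 2.48129e-05.
Running total after k=1: 0.00510501.
Correction k=2: B_{4}/4! · (f^{(3)}(34) − f^{(3)}(10)) = −1/720 · (-3.88399e-08 − (-6.00000e-05)) = -8.32794e-08.
Running total after k=2: 0.00510493.
Correction k=3: B_{6}/6! · (f^{(5)}(34) − f^{(5)}(10)) = 1/30240 · (-1.41114e-09 − (-2.52000e-05)) = 8.33287e-10.
Running total after k=3: 0.00510493.
Correction k=4: B_{8}/8! · (f^{(7)}(34) − f^{(7)}(10)) = −1/1209600 · (-8.78909e-11 − (-1.81440e-05)) = -1.49999e-11.

S_4 ≈ 0.00510493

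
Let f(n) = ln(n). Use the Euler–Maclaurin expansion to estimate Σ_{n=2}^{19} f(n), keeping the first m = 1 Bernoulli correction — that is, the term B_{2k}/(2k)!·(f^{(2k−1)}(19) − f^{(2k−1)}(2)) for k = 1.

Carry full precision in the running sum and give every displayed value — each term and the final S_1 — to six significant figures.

S_1 ≈ 39.3396

∫_2^19 ln(x) dx evaluates to 37.5580.
Endpoint term: (f(2) + f(19))/2 = (0.693147 + 2.94444)/2 = 1.81879.
Running total after boundary: 39.3768.
k=1: B_{2}/(2)! × [f^{(1)}(19) − f^{(1)}(2)] = 1/12 × (0.0526316 − 0.500000) = -0.0372807.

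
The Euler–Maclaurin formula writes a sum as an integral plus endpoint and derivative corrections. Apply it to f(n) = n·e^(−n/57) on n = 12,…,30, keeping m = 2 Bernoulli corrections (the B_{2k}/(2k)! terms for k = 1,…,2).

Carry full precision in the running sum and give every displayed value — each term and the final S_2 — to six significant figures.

S_2 ≈ 270.377

∫_12^30 x·e^(−x/57) dx evaluates to 256.685.
½[f(12) + f(30)] = ½[9.72189 + 17.7233] = 13.7226.
Running total after boundary: 270.407.
k=1: B_{2}/(2)! × [f^{(1)}(30) − f^{(1)}(12)] = 1/12 × (0.279842 − 0.639598) = -0.0299797.
Partial sum through k=1: 270.377.
k=2: B_{4}/(4)! × [f^{(3)}(30) − f^{(3)}(12)] = −1/720 × (0.000449799 − 0.000695572) = 3.41351e-07.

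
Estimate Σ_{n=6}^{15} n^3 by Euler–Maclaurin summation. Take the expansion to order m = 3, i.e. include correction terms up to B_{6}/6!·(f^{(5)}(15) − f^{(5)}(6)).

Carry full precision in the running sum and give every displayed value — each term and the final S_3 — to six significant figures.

S_3 ≈ 14175.0

∫_6^15 x^3 dx evaluates to 12332.2.
Endpoint term: (f(6) + f(15))/2 = (216.000 + 3375.00)/2 = 1795.50.
So far: 14127.8.
Order-1 term: 1/12 · (675.000 − 108.000) = 47.2500.
Running total after k=1: 14175.0.
Order-2 term: −1/720 · (6.00000 − 6.00000) = 0.00000.
Running total after k=2: 14175.0.
Order-3 term: 1/30240 · (0.00000 − 0.00000) = 0.00000.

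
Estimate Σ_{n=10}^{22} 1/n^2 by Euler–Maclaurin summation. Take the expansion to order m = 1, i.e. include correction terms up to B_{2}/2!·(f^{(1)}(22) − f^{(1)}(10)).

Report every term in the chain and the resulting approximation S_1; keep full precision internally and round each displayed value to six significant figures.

S_1 ≈ 0.0607295

The integral term ∫_10^22 1/x^2 dx = 0.0545455.
Boundary: ½(f(10) + f(22)) = ½(0.0100000 + 0.00206612) = 0.00603306.
Running total after boundary: 0.0605785.
Correction k=1: B_{2}/2! · (f^{(1)}(22) − f^{(1)}(10)) = 1/12 · (-0.000187829 − (-0.00200000)) = 0.000151014.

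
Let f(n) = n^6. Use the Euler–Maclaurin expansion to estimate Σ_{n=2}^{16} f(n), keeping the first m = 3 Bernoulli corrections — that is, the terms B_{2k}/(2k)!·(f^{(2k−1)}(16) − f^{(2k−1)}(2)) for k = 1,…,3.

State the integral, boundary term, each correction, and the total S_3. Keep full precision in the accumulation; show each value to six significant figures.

Integral: ∫_2^16 x^6 dx = 3.83479e+07.
Boundary: ½(f(2) + f(16)) = ½(64.0000 + 1.67772e+07) = 8.38864e+06.
Running total after boundary: 4.67365e+07.
k=1: B_{2}/(2)! × [f^{(1)}(16) − f^{(1)}(2)] = 1/12 × (6.29146e+06 − 192.000) = 524272.
Partial sum through k=1: 4.72608e+07.
k=2: B_{4}/(4)! × [f^{(3)}(16) − f^{(3)}(2)] = −1/720 × (491520 − 960.000) = -681.333.
Partial sum through k=2: 4.72601e+07.
k=3: B_{6}/(6)! × [f^{(5)}(16) − f^{(5)}(2)] = 1/30240 × (11520.0 − 1440.00) = 0.333333.

S_3 ≈ 4.72601e+07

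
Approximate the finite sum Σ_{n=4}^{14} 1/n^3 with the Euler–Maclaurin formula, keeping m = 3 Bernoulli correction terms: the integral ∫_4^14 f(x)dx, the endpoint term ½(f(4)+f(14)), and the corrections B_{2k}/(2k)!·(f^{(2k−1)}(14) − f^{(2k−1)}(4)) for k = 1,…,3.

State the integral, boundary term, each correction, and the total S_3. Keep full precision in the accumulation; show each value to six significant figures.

S_3 ≈ 0.0376447

The integral term ∫_4^14 1/x^3 dx = 0.0286990.
½[f(4) + f(14)] = ½[0.0156250 + 0.000364431] = 0.00799472.
Running total after boundary: 0.0366937.
k=1: B_{2}/(2)! × [f^{(1)}(14) − f^{(1)}(4)] = 1/12 × (-7.80925e-05 − (-0.0117188)) = 0.000970055.
Partial sum through k=1: 0.0376638.
k=2: B_{4}/(4)! × [f^{(3)}(14) − f^{(3)}(4)] = −1/720 × (-7.96862e-06 − (-0.0146484)) = -2.03340e-05.
Partial sum through k=2: 0.0376434.
k=3: B_{6}/(6)! × [f^{(5)}(14) − f^{(5)}(4)] = 1/30240 × (-1.70756e-06 − (-0.0384521)) = 1.27151e-06.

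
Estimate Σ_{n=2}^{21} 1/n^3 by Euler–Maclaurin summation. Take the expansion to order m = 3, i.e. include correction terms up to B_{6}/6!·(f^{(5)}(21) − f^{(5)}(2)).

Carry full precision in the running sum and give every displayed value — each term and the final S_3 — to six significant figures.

S_3 ≈ 0.201067

The integral term ∫_2^21 1/x^3 dx = 0.123866.
Endpoint term: (f(2) + f(21))/2 = (0.125000 + 0.000107980)/2 = 0.0625540.
Integral + boundary = 0.186420.
k=1: B_{2}/(2)! × [f^{(1)}(21) − f^{(1)}(2)] = 1/12 × (-1.54257e-05 − (-0.187500)) = 0.0156237.
Partial sum through k=1: 0.202044.
k=2: B_{4}/(4)! × [f^{(3)}(21) − f^{(3)}(2)] = −1/720 × (-6.99577e-07 − (-0.937500)) = -0.00130208.
Partial sum through k=2: 0.200742.
k=3: B_{6}/(6)! × [f^{(5)}(21) − f^{(5)}(2)] = 1/30240 × (-6.66264e-08 − (-9.84375)) = 0.000325521.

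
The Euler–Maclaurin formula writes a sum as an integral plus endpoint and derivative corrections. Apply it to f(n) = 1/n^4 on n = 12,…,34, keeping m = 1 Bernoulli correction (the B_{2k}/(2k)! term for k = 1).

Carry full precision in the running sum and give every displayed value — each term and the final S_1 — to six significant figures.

S_1 ≈ 0.000210239

∫_12^34 1/x^4 dx evaluates to 0.000184420.
Endpoint term: (f(12) + f(34))/2 = (4.82253e-05 + 7.48315e-07)/2 = 2.44868e-05.
So far: 0.000208907.
Order-1 term: 1/12 · (-8.80370e-08 − (-1.60751e-05)) = 1.33226e-06.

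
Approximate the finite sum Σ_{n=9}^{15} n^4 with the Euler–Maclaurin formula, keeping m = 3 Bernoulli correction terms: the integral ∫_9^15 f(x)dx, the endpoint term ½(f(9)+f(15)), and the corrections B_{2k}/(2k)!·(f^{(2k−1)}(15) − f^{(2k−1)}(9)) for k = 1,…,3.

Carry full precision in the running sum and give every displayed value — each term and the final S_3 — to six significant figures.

S_3 ≈ 169540

Integral: ∫_9^15 x^4 dx = 140065.
Boundary: ½(f(9) + f(15)) = ½(6561.00 + 50625.0) = 28593.0.
So far: 168658.
Order-1 term: 1/12 · (13500.0 − 2916.00) = 882.000.
Partial sum through k=1: 169540.
Order-2 term: −1/720 · (360.000 − 216.000) = -0.200000.
Partial sum through k=2: 169540.
Order-3 term: 1/30240 · (0.00000 − 0.00000) = 0.00000.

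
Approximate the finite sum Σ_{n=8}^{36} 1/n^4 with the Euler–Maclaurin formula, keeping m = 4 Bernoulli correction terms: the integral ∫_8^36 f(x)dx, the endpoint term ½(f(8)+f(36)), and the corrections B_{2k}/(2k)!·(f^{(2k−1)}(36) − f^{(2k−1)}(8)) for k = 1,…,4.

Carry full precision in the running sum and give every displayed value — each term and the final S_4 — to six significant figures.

S_4 ≈ 0.000776354

The integral term ∫_8^36 1/x^4 dx = 0.000643897.
½[f(8) + f(36)] = ½[0.000244141 + 5.95374e-07] = 0.000122368.
Integral + boundary = 0.000766265.
k=1: B_{2}/(2)! × [f^{(1)}(36) − f^{(1)}(8)] = 1/12 × (-6.61527e-08 − (-0.000122070)) = 1.01670e-05.
Partial sum through k=1: 0.000776432.
k=2: B_{4}/(4)! × [f^{(3)}(36) − f^{(3)}(8)] = −1/720 × (-1.53131e-09 − (-5.72205e-05)) = -7.94707e-08.
Partial sum through k=2: 0.000776353.
k=3: B_{6}/(6)! × [f^{(5)}(36) − f^{(5)}(8)] = 1/30240 × (-6.61678e-11 − (-5.00679e-05)) = 1.65568e-09.
Partial sum through k=3: 0.000776354.
k=4: B_{8}/(8)! × [f^{(7)}(36) − f^{(7)}(8)] = −1/1209600 × (-4.59499e-12 − (-7.04080e-05)) = -5.82077e-11.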